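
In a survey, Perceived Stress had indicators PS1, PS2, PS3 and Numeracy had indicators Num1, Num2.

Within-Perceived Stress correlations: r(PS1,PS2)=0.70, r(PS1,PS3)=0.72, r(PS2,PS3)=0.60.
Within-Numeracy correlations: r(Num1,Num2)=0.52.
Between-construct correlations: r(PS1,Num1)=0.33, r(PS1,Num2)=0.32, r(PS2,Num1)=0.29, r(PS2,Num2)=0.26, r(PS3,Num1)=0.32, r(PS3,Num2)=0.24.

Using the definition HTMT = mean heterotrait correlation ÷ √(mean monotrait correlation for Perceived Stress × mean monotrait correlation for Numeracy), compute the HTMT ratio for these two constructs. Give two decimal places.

0.50

Mean between = 1.76/6 = 0.2933.
Mean within-PS = 2.02/3 = 0.6733; mean within-Num = 0.52/1 = 0.5200.
Geometric mean = √(0.6733 × 0.5200) = 0.5917.
HTMT = 0.2933 / 0.5917 = 0.50.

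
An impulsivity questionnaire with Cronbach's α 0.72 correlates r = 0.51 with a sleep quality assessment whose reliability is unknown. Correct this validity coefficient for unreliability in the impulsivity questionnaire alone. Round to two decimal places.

Single correction: r_c = r_obs / √r_xx = 0.51 / √0.72 = 0.51 / 0.8485 ≈ 0.60.

0.60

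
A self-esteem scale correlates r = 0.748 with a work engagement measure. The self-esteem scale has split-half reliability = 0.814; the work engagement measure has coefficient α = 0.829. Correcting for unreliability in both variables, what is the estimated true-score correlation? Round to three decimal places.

0.911

r_true = r_obs / √(r_xx · r_yy) = 0.748 / √(0.814 × 0.829) = 0.748 / √0.674806 = 0.748 / 0.8215 ≈ 0.911.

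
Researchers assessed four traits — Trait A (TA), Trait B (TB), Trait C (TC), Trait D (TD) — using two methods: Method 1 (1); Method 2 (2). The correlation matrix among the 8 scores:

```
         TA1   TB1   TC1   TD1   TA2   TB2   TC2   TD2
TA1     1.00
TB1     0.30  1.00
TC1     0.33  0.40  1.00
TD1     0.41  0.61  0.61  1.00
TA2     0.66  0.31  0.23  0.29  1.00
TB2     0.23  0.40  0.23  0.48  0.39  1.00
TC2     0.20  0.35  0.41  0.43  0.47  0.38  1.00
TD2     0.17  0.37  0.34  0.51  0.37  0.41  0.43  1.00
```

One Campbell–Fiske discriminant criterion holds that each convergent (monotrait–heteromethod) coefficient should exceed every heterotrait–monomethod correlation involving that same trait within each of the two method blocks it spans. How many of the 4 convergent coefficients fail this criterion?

3

Convergent coefficients and their comparison sets:
TA (methods 1·2): 0.66 vs {0.30, 0.39, 0.33, 0.47, 0.41, 0.37} → pass.
TB (methods 1·2): 0.40 vs {0.30, 0.39, 0.40, 0.38, 0.61, 0.41} → fail.
TC (methods 1·2): 0.41 vs {0.33, 0.47, 0.40, 0.38, 0.61, 0.43} → fail.
TD (methods 1·2): 0.51 vs {0.41, 0.37, 0.61, 0.41, 0.61, 0.43} → fail.
3 of 4 fail.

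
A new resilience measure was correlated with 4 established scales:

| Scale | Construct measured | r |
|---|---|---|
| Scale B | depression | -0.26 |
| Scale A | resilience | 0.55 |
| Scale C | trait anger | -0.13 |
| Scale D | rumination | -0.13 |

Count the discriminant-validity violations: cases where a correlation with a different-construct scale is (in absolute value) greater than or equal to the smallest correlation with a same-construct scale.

Convergent (same construct = resilience): Scale A.
Smallest convergent = 0.55. Discriminant |r|: 0.26, 0.13, 0.13; count ≥ 0.55 → 0.

0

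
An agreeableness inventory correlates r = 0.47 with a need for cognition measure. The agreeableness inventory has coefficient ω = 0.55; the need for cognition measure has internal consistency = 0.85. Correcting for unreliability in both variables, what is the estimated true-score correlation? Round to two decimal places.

0.69

r_true = r_obs / √(r_xx · r_yy) = 0.47 / √(0.55 × 0.85) = 0.47 / √0.4675 = 0.47 / 0.6837 ≈ 0.69.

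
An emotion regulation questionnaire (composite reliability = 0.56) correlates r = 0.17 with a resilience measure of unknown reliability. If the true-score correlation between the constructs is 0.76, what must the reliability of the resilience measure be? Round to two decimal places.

r_true = r_obs / √(r_xx · r_yy) ⇒ 0.76 = 0.17 / √(0.56 · r_yy).
√(0.56 · r_yy) = 0.17 / 0.76 = 0.2237; 0.56 · r_yy = 0.0500; r_yy = 0.0500 / 0.56 ≈ 0.09.

0.09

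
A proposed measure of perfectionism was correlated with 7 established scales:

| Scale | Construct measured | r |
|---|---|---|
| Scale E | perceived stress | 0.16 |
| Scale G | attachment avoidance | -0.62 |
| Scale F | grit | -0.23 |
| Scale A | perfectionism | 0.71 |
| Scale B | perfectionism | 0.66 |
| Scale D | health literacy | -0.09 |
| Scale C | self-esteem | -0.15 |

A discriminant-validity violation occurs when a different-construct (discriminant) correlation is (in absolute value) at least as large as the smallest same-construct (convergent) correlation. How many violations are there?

Convergent (same construct = perfectionism): Scale A, Scale B.
Smallest convergent = 0.66. Discriminant |r|: 0.16, 0.62, 0.23, 0.09, 0.15; count ≥ 0.66 → 0.

0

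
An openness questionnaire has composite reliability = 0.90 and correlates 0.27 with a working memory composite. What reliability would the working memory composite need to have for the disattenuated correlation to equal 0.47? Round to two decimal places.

0.37

r_true = r_obs / √(r_xx · r_yy) ⇒ 0.47 = 0.27 / √(0.90 · r_yy).
√(0.90 · r_yy) = 0.27 / 0.47 = 0.5745; 0.90 · r_yy = 0.3301; r_yy = 0.3301 / 0.90 ≈ 0.37.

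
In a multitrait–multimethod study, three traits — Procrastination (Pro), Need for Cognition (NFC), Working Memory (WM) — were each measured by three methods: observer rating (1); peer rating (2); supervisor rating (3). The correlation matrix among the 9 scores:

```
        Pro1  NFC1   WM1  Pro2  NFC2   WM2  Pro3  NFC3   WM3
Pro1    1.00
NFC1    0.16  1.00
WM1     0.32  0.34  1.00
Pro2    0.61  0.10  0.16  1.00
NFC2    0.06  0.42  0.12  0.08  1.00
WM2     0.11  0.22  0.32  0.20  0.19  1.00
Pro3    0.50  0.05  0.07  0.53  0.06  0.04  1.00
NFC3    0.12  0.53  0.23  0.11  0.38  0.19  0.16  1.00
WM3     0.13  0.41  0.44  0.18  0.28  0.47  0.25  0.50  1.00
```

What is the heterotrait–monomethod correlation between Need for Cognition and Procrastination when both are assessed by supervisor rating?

0.16

Different traits, same method: r(NFC3, Pro3) = 0.16.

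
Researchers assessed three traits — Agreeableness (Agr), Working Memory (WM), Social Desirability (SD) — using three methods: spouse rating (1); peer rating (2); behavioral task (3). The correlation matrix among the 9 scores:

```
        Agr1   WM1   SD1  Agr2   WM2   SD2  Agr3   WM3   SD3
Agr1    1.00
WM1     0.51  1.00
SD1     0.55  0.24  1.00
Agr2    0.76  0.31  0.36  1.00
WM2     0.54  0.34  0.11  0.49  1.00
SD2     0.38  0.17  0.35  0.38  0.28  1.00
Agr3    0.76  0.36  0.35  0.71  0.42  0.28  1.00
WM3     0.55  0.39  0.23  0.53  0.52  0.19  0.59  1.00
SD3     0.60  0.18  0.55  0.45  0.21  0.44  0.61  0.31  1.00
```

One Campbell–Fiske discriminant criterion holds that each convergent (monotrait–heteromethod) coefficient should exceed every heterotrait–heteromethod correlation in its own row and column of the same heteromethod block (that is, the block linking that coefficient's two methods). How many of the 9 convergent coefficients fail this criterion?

6

Convergent coefficients and their comparison sets:
Agr (methods 1·2): 0.76 vs {0.54, 0.31, 0.38, 0.36} → pass.
Agr (methods 1·3): 0.76 vs {0.55, 0.36, 0.60, 0.35} → pass.
Agr (methods 2·3): 0.71 vs {0.53, 0.42, 0.45, 0.28} → pass.
WM (methods 1·2): 0.34 vs {0.31, 0.54, 0.17, 0.11} → fail.
WM (methods 1·3): 0.39 vs {0.36, 0.55, 0.18, 0.23} → fail.
WM (methods 2·3): 0.52 vs {0.42, 0.53, 0.21, 0.19} → fail.
SD (methods 1·2): 0.35 vs {0.36, 0.38, 0.11, 0.17} → fail.
SD (methods 1·3): 0.55 vs {0.35, 0.60, 0.23, 0.18} → fail.
SD (methods 2·3): 0.44 vs {0.28, 0.45, 0.19, 0.21} → fail.
6 of 9 fail.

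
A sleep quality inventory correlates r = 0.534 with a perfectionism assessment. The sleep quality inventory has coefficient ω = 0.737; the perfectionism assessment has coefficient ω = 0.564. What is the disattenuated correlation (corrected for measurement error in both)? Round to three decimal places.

r_true = r_obs / √(r_xx · r_yy) = 0.534 / √(0.737 × 0.564) = 0.534 / √0.415668 = 0.534 / 0.6447 ≈ 0.828.

0.828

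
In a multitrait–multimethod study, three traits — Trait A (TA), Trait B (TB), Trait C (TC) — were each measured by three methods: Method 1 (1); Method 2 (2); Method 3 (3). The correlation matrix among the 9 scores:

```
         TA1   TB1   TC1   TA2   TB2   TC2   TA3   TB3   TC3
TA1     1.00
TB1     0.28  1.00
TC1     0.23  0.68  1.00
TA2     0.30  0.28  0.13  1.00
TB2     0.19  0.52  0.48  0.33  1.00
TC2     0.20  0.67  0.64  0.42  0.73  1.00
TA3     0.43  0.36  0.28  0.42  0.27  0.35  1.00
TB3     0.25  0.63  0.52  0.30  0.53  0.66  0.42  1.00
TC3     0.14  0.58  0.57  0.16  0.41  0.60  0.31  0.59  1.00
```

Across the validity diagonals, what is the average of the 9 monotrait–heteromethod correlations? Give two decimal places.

Convergent values: 0.30, 0.43, 0.42, 0.52, 0.63, 0.53, 0.64, 0.57, 0.60; mean = 4.64/9 = 0.52.

0.52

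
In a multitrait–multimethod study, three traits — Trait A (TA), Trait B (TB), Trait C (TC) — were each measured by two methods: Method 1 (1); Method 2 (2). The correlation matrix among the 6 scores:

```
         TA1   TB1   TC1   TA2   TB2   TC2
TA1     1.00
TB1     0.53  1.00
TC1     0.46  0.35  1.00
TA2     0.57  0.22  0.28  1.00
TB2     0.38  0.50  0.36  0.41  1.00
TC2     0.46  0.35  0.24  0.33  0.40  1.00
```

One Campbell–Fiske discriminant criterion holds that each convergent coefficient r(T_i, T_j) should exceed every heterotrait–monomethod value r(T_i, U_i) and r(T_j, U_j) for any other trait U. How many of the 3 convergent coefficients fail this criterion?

2

Each convergent coefficient versus the relevant comparison correlations:
TA (methods 1·2): 0.57 vs {0.53, 0.41, 0.46, 0.33} → pass.
TB (methods 1·2): 0.50 vs {0.53, 0.41, 0.35, 0.40} → fail.
TC (methods 1·2): 0.24 vs {0.46, 0.33, 0.35, 0.40} → fail.
2 of 3 fail.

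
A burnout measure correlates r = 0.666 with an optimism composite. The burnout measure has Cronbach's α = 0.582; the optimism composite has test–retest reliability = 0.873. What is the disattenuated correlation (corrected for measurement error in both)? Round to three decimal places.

r_true = r_obs / √(r_xx · r_yy) = 0.666 / √(0.582 × 0.873) = 0.666 / √0.508086 = 0.666 / 0.7128 ≈ 0.934.

0.934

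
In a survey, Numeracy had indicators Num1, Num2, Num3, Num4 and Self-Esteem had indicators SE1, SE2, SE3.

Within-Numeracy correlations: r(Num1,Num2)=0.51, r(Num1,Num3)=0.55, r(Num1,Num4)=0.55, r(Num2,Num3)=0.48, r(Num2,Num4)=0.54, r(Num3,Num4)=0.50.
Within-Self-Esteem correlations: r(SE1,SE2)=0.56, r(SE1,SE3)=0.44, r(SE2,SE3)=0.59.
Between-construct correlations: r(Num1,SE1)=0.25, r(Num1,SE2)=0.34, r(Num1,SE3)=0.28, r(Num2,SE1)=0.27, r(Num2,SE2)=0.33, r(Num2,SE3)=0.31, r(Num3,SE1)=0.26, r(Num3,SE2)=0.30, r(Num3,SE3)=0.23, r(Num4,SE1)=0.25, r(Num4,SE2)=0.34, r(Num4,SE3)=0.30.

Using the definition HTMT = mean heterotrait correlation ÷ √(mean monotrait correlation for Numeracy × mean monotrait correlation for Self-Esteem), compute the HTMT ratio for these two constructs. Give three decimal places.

0.548

Between-construct mean = 3.46/12 = 0.2883.
Mean within-Num = 3.13/6 = 0.5217; mean within-SE = 1.59/3 = 0.5300.
Geometric mean = √(0.5217 × 0.5300) = 0.5258.
HTMT = 0.2883 / 0.5258 = 0.548.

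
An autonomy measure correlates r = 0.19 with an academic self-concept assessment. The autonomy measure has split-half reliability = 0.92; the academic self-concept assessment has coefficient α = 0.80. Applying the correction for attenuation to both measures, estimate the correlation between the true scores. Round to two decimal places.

r_true = r_obs / √(r_xx · r_yy) = 0.19 / √(0.92 × 0.80) = 0.19 / √0.7360 = 0.19 / 0.8579 ≈ 0.22.

0.22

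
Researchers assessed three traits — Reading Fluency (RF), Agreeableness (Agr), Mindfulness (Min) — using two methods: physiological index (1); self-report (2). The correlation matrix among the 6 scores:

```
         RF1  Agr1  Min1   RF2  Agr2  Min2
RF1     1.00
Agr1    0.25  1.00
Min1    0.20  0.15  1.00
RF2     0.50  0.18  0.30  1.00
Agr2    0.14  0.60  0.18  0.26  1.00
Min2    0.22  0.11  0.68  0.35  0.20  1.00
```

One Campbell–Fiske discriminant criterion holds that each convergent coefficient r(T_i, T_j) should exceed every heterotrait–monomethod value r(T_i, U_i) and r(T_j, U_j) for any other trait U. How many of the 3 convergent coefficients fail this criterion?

0

Convergent coefficients and their comparison sets:
RF (methods 1·2): 0.50 vs {0.25, 0.26, 0.20, 0.35} → pass.
Agr (methods 1·2): 0.60 vs {0.25, 0.26, 0.15, 0.20} → pass.
Min (methods 1·2): 0.68 vs {0.20, 0.35, 0.15, 0.20} → pass.
0 of 3 fail.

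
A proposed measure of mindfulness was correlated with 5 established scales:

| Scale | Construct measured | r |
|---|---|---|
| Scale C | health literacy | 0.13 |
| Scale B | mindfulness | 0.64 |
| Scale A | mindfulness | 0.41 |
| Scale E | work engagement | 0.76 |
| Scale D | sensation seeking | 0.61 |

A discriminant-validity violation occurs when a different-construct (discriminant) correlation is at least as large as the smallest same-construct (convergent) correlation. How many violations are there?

2

Convergent (same construct = mindfulness): Scale B, Scale A.
Smallest convergent = 0.41. Discriminant values: 0.13, 0.76, 0.61; count ≥ 0.41 → 2.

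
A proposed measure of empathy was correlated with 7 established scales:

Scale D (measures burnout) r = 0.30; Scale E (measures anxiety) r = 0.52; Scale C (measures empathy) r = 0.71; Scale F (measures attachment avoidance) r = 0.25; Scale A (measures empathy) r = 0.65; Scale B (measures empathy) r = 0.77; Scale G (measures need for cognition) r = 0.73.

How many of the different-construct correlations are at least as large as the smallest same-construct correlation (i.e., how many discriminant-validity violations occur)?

1

Convergent (same construct = empathy): Scale C, Scale A, Scale B.
Smallest convergent = 0.65. Discriminant values: 0.30, 0.52, 0.25, 0.73; count ≥ 0.65 → 1.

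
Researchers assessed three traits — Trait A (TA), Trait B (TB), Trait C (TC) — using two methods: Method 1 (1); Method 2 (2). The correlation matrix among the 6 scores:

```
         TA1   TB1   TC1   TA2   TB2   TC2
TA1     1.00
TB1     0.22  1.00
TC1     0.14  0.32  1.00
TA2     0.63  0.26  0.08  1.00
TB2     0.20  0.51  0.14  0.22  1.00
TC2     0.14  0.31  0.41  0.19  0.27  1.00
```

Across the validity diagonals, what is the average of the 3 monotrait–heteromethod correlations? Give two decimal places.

Convergent values: 0.63, 0.51, 0.41; mean = 1.55/3 = 0.52.

0.52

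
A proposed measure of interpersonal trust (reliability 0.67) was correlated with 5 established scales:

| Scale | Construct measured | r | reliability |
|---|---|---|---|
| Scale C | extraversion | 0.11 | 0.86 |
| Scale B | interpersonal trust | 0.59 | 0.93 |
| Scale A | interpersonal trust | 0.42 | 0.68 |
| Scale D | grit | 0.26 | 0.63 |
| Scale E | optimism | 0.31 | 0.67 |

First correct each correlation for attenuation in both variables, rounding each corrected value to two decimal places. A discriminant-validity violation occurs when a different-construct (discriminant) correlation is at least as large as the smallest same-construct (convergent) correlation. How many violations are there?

Disattenuated r (r / √(r_scale · r_new)):
  Scale C (disc): 0.11 / √(0.86·0.67) = 0.14
  Scale B (conv): 0.59 / √(0.93·0.67) = 0.75
  Scale A (conv): 0.42 / √(0.68·0.67) = 0.62
  Scale D (disc): 0.26 / √(0.63·0.67) = 0.40
  Scale E (disc): 0.31 / √(0.67·0.67) = 0.46
Smallest convergent = 0.62. Discriminant values: 0.14, 0.40, 0.46; count ≥ 0.62 → 0.

0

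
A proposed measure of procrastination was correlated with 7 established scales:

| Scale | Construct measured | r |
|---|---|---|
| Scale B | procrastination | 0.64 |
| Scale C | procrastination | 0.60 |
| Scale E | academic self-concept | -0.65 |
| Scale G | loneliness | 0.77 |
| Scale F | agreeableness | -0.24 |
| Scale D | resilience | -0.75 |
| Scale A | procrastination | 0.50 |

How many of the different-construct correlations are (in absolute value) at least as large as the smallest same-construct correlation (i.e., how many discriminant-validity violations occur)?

Convergent (same construct = procrastination): Scale B, Scale C, Scale A.
Smallest convergent = 0.50. Discriminant |r|: 0.65, 0.77, 0.24, 0.75; count ≥ 0.50 → 3.

3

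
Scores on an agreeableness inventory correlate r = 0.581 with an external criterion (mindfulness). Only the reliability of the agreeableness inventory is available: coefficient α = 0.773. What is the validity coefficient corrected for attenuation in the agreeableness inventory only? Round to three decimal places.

0.661

Single correction: r_c = r_obs / √r_xx = 0.581 / √0.773 = 0.581 / 0.8792 ≈ 0.661.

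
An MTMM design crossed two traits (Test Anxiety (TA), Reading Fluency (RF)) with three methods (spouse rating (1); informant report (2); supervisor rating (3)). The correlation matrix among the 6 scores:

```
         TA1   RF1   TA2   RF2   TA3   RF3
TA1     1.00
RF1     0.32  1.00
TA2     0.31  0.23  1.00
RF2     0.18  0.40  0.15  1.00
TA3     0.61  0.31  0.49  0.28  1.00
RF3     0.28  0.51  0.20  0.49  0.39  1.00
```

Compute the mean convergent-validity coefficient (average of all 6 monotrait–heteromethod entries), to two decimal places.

Convergent values: 0.31, 0.61, 0.49, 0.40, 0.51, 0.49; mean = 2.81/6 = 0.47.

0.47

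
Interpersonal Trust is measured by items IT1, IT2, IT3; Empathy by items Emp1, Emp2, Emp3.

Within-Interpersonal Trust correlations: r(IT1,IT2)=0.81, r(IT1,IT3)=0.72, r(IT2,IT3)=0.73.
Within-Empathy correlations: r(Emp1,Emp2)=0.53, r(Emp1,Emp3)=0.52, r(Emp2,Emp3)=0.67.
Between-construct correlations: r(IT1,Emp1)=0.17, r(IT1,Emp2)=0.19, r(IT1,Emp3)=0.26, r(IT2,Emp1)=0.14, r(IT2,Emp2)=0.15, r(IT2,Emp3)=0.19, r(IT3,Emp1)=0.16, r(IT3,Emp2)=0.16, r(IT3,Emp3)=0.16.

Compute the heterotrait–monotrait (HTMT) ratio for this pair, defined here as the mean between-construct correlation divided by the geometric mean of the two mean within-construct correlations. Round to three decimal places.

0.267

Mean heterotrait r = 1.58/9 = 0.1756.
Mean within-IT = 2.26/3 = 0.7533; mean within-Emp = 1.72/3 = 0.5733.
Geometric mean = √(0.7533 × 0.5733) = 0.6572.
HTMT = 0.1756 / 0.6572 = 0.267.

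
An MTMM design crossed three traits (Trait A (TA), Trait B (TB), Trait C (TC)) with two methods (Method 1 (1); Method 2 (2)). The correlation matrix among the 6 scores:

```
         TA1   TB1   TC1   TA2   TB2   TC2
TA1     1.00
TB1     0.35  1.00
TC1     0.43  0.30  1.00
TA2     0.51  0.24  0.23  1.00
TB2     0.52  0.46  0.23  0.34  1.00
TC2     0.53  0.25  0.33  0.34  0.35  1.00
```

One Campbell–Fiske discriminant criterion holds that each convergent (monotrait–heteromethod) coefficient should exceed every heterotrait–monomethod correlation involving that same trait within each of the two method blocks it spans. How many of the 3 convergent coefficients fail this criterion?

1

Convergent coefficients and their comparison sets:
TA (methods 1·2): 0.51 vs {0.35, 0.34, 0.43, 0.34} → pass.
TB (methods 1·2): 0.46 vs {0.35, 0.34, 0.30, 0.35} → pass.
TC (methods 1·2): 0.33 vs {0.43, 0.34, 0.30, 0.35} → fail.
1 of 3 fail.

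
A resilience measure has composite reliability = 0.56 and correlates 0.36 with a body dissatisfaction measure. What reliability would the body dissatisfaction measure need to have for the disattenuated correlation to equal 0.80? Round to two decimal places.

r_true = r_obs / √(r_xx · r_yy) ⇒ 0.80 = 0.36 / √(0.56 · r_yy).
√(0.56 · r_yy) = 0.36 / 0.80 = 0.4500; 0.56 · r_yy = 0.2025; r_yy = 0.2025 / 0.56 ≈ 0.36.

0.36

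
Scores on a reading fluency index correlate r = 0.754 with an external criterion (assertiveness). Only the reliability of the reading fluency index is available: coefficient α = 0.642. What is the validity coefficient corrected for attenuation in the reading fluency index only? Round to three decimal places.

Single correction: r_c = r_obs / √r_xx = 0.754 / √0.642 = 0.754 / 0.8012 ≈ 0.941.

0.941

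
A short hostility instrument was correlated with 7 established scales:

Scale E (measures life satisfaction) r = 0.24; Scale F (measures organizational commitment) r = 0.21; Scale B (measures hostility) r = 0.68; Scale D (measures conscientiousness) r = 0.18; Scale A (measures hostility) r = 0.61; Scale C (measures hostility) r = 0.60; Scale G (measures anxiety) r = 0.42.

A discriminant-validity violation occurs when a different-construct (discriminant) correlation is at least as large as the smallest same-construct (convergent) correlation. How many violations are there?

0

Convergent (same construct = hostility): Scale B, Scale A, Scale C.
Smallest convergent = 0.60. Discriminant values: 0.24, 0.21, 0.18, 0.42; count ≥ 0.60 → 0.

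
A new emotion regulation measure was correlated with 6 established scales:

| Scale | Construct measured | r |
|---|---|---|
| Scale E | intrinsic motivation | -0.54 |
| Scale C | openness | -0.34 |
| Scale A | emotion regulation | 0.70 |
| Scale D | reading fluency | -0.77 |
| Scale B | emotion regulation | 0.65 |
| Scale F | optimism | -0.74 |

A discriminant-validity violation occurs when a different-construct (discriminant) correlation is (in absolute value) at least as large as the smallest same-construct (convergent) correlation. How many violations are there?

Convergent (same construct = emotion regulation): Scale A, Scale B.
Smallest convergent = 0.65. Discriminant |r|: 0.54, 0.34, 0.77, 0.74; count ≥ 0.65 → 2.

2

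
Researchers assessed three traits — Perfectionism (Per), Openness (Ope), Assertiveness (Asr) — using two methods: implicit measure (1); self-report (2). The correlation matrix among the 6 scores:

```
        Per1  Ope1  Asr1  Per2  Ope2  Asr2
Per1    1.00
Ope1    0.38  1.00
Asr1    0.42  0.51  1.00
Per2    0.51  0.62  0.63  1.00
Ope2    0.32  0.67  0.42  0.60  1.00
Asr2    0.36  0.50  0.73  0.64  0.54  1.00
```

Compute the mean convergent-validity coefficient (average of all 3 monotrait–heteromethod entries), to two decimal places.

Convergent values: 0.51, 0.67, 0.73; mean = 1.91/3 = 0.64.

0.64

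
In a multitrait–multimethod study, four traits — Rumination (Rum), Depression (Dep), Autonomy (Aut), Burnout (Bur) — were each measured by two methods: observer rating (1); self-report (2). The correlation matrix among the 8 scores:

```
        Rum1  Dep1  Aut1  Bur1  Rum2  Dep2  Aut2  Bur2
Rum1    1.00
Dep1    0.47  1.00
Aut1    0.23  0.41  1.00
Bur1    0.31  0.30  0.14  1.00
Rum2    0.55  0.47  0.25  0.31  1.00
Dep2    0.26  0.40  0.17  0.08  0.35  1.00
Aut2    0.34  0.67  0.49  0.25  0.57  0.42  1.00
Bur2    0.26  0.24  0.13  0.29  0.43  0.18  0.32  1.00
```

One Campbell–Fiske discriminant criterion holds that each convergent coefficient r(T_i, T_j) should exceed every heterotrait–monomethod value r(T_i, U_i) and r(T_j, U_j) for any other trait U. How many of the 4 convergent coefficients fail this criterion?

4

Each convergent coefficient versus the relevant comparison correlations:
Rum (methods 1·2): 0.55 vs {0.47, 0.35, 0.23, 0.57, 0.31, 0.43} → fail.
Dep (methods 1·2): 0.40 vs {0.47, 0.35, 0.41, 0.42, 0.30, 0.18} → fail.
Aut (methods 1·2): 0.49 vs {0.23, 0.57, 0.41, 0.42, 0.14, 0.32} → fail.
Bur (methods 1·2): 0.29 vs {0.31, 0.43, 0.30, 0.18, 0.14, 0.32} → fail.
4 of 4 fail.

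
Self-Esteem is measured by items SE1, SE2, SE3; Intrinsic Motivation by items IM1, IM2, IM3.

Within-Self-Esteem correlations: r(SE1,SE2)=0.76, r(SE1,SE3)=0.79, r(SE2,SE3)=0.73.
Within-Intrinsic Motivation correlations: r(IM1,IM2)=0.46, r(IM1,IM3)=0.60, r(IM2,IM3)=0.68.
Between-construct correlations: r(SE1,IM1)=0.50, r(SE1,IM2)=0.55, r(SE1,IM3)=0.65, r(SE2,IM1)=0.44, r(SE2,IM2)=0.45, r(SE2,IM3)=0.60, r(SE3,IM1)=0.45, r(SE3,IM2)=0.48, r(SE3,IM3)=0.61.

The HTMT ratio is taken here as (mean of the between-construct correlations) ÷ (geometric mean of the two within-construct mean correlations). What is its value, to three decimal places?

Mean heterotrait r = 4.73/9 = 0.5256.
Mean within-SE = 2.28/3 = 0.7600; mean within-IM = 1.74/3 = 0.5800.
Geometric mean = √(0.7600 × 0.5800) = 0.6639.
HTMT = 0.5256 / 0.6639 = 0.792.

0.792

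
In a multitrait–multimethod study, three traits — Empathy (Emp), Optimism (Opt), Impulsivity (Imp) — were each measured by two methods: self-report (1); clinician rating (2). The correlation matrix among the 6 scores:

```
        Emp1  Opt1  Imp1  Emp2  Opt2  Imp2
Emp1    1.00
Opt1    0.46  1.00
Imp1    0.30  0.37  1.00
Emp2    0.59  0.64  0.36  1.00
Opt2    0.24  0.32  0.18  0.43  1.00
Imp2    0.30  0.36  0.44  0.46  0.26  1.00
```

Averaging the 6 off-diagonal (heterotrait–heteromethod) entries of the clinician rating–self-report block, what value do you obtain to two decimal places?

HTHM values (method 2 × method 1): 0.64, 0.36, 0.24, 0.18, 0.30, 0.36; mean = 2.08/6 = 0.35.

0.35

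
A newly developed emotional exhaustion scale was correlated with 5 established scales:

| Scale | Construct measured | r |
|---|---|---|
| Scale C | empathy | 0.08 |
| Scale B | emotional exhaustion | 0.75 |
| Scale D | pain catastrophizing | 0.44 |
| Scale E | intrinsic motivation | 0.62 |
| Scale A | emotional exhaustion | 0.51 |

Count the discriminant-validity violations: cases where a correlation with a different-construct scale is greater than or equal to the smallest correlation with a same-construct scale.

Convergent (same construct = emotional exhaustion): Scale B, Scale A.
Smallest convergent = 0.51. Discriminant values: 0.08, 0.44, 0.62; count ≥ 0.51 → 1.

1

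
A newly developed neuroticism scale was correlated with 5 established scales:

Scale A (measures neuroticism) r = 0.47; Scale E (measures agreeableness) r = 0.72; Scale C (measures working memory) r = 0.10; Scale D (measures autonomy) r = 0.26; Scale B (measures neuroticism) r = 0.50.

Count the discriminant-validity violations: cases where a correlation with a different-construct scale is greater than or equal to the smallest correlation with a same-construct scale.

Convergent (same construct = neuroticism): Scale A, Scale B.
Smallest convergent = 0.47. Discriminant values: 0.72, 0.10, 0.26; count ≥ 0.47 → 1.

1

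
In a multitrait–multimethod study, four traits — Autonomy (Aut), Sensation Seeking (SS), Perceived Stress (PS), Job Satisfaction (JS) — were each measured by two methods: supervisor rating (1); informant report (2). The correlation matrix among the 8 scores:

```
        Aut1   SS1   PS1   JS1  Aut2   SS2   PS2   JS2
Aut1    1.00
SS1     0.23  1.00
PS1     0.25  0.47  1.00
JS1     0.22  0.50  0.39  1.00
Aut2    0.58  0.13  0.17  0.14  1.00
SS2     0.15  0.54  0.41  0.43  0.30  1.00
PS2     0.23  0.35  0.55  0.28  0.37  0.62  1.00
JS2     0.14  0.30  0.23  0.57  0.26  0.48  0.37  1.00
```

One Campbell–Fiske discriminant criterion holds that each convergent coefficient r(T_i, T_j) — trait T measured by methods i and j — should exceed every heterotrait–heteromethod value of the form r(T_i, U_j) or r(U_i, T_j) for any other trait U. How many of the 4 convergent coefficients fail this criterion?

Checking each validity diagonal entry against its comparison values:
Aut (methods 1·2): 0.58 vs {0.15, 0.13, 0.23, 0.17, 0.14, 0.14} → pass.
SS (methods 1·2): 0.54 vs {0.13, 0.15, 0.35, 0.41, 0.30, 0.43} → pass.
PS (methods 1·2): 0.55 vs {0.17, 0.23, 0.41, 0.35, 0.23, 0.28} → pass.
JS (methods 1·2): 0.57 vs {0.14, 0.14, 0.43, 0.30, 0.28, 0.23} → pass.
0 of 4 fail.

0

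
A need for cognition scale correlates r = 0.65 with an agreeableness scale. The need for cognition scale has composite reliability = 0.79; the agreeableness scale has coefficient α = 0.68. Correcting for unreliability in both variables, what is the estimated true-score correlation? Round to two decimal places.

0.89

r_true = r_obs / √(r_xx · r_yy) = 0.65 / √(0.79 × 0.68) = 0.65 / √0.5372 = 0.65 / 0.7329 ≈ 0.89.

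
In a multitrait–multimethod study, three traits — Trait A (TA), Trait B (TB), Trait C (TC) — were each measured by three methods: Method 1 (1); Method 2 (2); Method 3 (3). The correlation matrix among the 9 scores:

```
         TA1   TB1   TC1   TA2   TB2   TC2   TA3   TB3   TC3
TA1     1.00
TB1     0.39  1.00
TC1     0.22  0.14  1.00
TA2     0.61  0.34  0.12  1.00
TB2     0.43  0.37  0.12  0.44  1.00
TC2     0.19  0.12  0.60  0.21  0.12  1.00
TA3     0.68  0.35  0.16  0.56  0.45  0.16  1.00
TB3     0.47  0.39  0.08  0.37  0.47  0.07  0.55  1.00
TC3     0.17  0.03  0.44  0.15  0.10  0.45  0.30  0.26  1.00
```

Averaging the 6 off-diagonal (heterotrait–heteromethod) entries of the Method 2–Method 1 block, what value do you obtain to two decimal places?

HTHM values (method 2 × method 1): 0.34, 0.12, 0.43, 0.12, 0.19, 0.12; mean = 1.32/6 = 0.22.

0.22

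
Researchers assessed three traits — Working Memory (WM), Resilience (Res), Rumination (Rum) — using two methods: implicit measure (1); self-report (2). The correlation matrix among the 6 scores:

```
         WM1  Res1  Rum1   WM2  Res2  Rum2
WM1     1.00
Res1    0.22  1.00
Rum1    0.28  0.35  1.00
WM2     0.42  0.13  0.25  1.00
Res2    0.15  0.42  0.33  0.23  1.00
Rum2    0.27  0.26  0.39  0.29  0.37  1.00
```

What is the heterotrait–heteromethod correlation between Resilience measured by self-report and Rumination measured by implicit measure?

0.33

Different traits and methods: r(Res2, Rum1) = 0.33.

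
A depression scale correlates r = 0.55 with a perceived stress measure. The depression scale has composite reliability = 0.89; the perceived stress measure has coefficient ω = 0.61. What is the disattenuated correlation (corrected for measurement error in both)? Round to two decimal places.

0.75

r_true = r_obs / √(r_xx · r_yy) = 0.55 / √(0.89 × 0.61) = 0.55 / √0.5429 = 0.55 / 0.7368 ≈ 0.75.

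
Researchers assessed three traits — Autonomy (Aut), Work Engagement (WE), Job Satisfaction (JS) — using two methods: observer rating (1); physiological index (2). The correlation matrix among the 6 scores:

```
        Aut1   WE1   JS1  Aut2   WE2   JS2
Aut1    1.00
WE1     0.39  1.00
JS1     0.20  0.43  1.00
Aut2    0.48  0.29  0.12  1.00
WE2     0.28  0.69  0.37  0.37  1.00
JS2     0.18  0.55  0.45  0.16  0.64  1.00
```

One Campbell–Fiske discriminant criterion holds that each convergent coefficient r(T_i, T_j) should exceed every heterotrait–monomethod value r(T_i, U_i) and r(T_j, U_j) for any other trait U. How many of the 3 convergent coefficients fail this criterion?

1

Convergent coefficients and their comparison sets:
Aut (methods 1·2): 0.48 vs {0.39, 0.37, 0.20, 0.16} → pass.
WE (methods 1·2): 0.69 vs {0.39, 0.37, 0.43, 0.64} → pass.
JS (methods 1·2): 0.45 vs {0.20, 0.16, 0.43, 0.64} → fail.
1 of 3 fail.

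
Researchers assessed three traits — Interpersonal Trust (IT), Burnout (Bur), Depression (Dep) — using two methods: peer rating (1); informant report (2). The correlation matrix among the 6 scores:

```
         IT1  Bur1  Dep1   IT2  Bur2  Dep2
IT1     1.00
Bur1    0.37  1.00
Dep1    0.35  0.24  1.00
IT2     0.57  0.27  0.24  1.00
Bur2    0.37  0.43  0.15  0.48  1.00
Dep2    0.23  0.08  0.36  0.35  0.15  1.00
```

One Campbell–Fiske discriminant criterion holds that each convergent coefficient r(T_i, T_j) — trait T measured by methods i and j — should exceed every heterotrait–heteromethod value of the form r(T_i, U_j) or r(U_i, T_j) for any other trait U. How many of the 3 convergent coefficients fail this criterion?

Checking each validity diagonal entry against its comparison values:
IT (methods 1·2): 0.57 vs {0.37, 0.27, 0.23, 0.24} → pass.
Bur (methods 1·2): 0.43 vs {0.27, 0.37, 0.08, 0.15} → pass.
Dep (methods 1·2): 0.36 vs {0.24, 0.23, 0.15, 0.08} → pass.
0 of 3 fail.

0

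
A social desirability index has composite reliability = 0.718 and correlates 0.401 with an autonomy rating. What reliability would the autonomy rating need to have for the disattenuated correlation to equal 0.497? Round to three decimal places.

r_true = r_obs / √(r_xx · r_yy) ⇒ 0.497 = 0.401 / √(0.718 · r_yy).
√(0.718 · r_yy) = 0.401 / 0.497 = 0.8068; 0.718 · r_yy = 0.6509; r_yy = 0.6509 / 0.718 ≈ 0.907.

0.907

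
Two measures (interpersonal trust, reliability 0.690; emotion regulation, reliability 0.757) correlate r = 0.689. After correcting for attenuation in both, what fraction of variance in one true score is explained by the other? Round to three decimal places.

0.909

Disattenuated r = 0.689 / √(0.690 × 0.757) = 0.689 / 0.7227 = 0.9534.
Shared true-score variance = 0.9534² = 0.9090 ≈ 0.909.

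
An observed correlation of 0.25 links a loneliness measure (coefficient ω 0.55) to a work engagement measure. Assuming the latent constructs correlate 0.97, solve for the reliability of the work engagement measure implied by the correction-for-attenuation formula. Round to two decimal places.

r_true = r_obs / √(r_xx · r_yy) ⇒ 0.97 = 0.25 / √(0.55 · r_yy).
√(0.55 · r_yy) = 0.25 / 0.97 = 0.2577; 0.55 · r_yy = 0.0664; r_yy = 0.0664 / 0.55 ≈ 0.12.

0.12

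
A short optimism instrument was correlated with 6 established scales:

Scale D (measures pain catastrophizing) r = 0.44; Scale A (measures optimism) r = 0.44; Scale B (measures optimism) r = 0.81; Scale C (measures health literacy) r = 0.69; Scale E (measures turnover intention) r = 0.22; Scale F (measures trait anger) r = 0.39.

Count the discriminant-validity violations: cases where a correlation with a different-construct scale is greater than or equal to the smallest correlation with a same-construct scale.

Convergent (same construct = optimism): Scale A, Scale B.
Smallest convergent = 0.44. Discriminant values: 0.44, 0.69, 0.22, 0.39; count ≥ 0.44 → 2.

2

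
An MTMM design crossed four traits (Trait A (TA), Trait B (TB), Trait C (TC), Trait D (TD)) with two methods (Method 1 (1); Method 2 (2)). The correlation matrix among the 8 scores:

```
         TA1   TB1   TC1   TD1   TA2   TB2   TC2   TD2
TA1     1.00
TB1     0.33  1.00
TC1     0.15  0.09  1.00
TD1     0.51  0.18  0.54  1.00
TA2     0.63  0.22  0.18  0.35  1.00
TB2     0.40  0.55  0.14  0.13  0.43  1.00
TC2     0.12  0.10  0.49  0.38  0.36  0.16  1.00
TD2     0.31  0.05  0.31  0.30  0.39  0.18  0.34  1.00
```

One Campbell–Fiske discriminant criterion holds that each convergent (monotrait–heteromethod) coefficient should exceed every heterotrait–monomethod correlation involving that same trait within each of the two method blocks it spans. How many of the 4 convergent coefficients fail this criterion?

Checking each validity diagonal entry against its comparison values:
TA (methods 1·2): 0.63 vs {0.33, 0.43, 0.15, 0.36, 0.51, 0.39} → pass.
TB (methods 1·2): 0.55 vs {0.33, 0.43, 0.09, 0.16, 0.18, 0.18} → pass.
TC (methods 1·2): 0.49 vs {0.15, 0.36, 0.09, 0.16, 0.54, 0.34} → fail.
TD (methods 1·2): 0.30 vs {0.51, 0.39, 0.18, 0.18, 0.54, 0.34} → fail.
2 of 4 fail.

2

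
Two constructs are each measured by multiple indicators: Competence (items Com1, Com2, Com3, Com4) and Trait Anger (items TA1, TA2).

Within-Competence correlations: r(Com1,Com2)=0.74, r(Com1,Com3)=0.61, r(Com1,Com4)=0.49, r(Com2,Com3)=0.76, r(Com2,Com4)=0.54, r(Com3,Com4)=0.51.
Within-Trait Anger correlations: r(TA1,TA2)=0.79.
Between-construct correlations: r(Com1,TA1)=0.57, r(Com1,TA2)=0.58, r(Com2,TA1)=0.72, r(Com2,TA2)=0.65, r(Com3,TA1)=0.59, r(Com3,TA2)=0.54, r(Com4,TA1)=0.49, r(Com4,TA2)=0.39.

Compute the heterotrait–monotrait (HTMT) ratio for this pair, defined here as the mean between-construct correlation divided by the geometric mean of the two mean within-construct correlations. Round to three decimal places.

Mean heterotrait r = 4.53/8 = 0.5663.
Mean within-Com = 3.65/6 = 0.6083; mean within-TA = 0.79/1 = 0.7900.
Geometric mean = √(0.6083 × 0.7900) = 0.6932.
HTMT = 0.5663 / 0.6932 = 0.817.

0.817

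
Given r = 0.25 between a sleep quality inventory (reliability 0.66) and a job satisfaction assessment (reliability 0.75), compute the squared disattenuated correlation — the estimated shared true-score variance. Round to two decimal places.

Disattenuated r = 0.25 / √(0.66 × 0.75) = 0.25 / 0.7036 = 0.3553.
Shared true-score variance = 0.3553² = 0.1262 ≈ 0.13.

0.13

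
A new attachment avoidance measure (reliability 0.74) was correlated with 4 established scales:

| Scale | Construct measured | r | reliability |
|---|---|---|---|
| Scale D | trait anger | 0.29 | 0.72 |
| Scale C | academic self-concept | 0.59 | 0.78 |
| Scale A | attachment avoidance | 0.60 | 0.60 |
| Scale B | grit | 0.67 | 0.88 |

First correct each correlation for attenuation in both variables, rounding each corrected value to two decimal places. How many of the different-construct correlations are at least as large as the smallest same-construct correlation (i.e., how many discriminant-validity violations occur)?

Disattenuated r (r / √(r_scale · r_new)):
  Scale D (disc): 0.29 / √(0.72·0.74) = 0.40
  Scale C (disc): 0.59 / √(0.78·0.74) = 0.78
  Scale A (conv): 0.60 / √(0.60·0.74) = 0.90
  Scale B (disc): 0.67 / √(0.88·0.74) = 0.83
Smallest convergent = 0.90. Discriminant values: 0.40, 0.78, 0.83; count ≥ 0.90 → 0.

0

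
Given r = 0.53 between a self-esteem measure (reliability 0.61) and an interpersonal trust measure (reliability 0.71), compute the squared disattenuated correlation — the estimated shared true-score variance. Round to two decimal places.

0.65

Disattenuated r = 0.53 / √(0.61 × 0.71) = 0.53 / 0.6581 = 0.8053.
Shared true-score variance = 0.8053² = 0.6485 ≈ 0.65.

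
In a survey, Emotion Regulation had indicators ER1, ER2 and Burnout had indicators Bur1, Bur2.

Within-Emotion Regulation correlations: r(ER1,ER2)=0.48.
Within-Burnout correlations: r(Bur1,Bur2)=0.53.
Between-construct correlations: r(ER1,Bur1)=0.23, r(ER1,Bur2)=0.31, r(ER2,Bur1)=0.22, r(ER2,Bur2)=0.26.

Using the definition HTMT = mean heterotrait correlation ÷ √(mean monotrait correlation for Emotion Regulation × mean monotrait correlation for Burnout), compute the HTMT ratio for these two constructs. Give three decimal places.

0.506

Mean heterotrait r = 1.02/4 = 0.2550.
Mean within-ER = 0.48/1 = 0.4800; mean within-Bur = 0.53/1 = 0.5300.
Geometric mean = √(0.4800 × 0.5300) = 0.5044.
HTMT = 0.2550 / 0.5044 = 0.506.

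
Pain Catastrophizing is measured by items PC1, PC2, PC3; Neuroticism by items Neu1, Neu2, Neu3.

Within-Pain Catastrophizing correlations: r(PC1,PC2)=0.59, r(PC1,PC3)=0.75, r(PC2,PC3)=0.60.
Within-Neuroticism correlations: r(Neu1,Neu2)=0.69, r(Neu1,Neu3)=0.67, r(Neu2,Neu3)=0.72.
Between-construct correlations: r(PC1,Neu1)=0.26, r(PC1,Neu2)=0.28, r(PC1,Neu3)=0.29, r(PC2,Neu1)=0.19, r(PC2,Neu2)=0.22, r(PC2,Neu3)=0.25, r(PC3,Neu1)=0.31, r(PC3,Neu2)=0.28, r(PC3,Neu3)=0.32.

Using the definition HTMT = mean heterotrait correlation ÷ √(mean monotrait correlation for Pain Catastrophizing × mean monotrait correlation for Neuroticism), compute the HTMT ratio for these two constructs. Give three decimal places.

Mean heterotrait r = 2.40/9 = 0.2667.
Mean within-PC = 1.94/3 = 0.6467; mean within-Neu = 2.08/3 = 0.6933.
Geometric mean = √(0.6467 × 0.6933) = 0.6696.
HTMT = 0.2667 / 0.6696 = 0.398.

0.398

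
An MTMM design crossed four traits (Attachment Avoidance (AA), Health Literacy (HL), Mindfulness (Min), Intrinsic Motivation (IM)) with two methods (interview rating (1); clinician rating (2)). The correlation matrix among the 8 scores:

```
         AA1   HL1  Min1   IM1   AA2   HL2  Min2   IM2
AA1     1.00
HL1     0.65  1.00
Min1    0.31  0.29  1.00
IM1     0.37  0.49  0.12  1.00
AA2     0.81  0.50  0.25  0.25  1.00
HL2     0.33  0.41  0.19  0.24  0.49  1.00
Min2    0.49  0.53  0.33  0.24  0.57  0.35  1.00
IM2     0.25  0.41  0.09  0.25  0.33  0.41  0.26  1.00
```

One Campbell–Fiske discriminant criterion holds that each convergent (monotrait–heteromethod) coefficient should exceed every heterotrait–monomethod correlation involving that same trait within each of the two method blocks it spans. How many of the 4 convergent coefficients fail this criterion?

Convergent coefficients and their comparison sets:
AA (methods 1·2): 0.81 vs {0.65, 0.49, 0.31, 0.57, 0.37, 0.33} → pass.
HL (methods 1·2): 0.41 vs {0.65, 0.49, 0.29, 0.35, 0.49, 0.41} → fail.
Min (methods 1·2): 0.33 vs {0.31, 0.57, 0.29, 0.35, 0.12, 0.26} → fail.
IM (methods 1·2): 0.25 vs {0.37, 0.33, 0.49, 0.41, 0.12, 0.26} → fail.
3 of 4 fail.

3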